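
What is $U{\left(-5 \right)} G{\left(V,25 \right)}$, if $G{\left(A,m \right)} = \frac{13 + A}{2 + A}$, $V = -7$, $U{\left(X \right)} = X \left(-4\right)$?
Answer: $-24$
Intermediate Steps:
$U{\left(X \right)} = - 4 X$
$G{\left(A,m \right)} = \frac{13 + A}{2 + A}$
$U{\left(-5 \right)} G{\left(V,25 \right)} = \left(-4\right) \left(-5\right) \frac{13 - 7}{2 - 7} = 20 \frac{1}{-5} \cdot 6 = 20 \left(\left(- \frac{1}{5}\right) 6\right) = 20 \left(- \frac{6}{5}\right) = -24$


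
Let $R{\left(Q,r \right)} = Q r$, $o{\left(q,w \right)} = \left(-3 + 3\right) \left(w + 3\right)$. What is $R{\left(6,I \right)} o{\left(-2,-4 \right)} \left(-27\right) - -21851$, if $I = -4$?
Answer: $21851$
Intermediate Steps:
$o{\left(q,w \right)} = 0$ ($o{\left(q,w \right)} = 0 \left(3 + w\right) = 0$)
$R{\left(6,I \right)} o{\left(-2,-4 \right)} \left(-27\right) - -21851 = 6 \left(-4\right) 0 \left(-27\right) - -21851 = \left(-24\right) 0 \left(-27\right) + 21851 = 0 \left(-27\right) + 21851 = 0 + 21851 = 21851$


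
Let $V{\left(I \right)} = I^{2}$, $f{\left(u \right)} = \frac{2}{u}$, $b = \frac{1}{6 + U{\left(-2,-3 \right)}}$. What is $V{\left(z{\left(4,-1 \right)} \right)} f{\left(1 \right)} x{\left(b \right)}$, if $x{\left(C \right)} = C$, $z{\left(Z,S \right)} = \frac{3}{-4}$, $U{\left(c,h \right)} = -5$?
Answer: $\frac{9}{8} \approx 1.125$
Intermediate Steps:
$z{\left(Z,S \right)} = - \frac{3}{4}$ ($z{\left(Z,S \right)} = 3 \left(- \frac{1}{4}\right) = - \frac{3}{4}$)
$b = 1$ ($b = \frac{1}{6 - 5} = 1^{-1} = 1$)
$V{\left(z{\left(4,-1 \right)} \right)} f{\left(1 \right)} x{\left(b \right)} = \left(- \frac{3}{4}\right)^{2} \cdot \frac{2}{1} \cdot 1 = \frac{9 \cdot 2 \cdot 1}{16} \cdot 1 = \frac{9}{16} \cdot 2 \cdot 1 = \frac{9}{8} \cdot 1 = \frac{9}{8}$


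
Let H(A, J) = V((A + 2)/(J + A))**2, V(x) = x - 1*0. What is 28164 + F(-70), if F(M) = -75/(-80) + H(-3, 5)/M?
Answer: 15772363/560 ≈ 28165.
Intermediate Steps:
V(x) = x (V(x) = x + 0 = x)
H(A, J) = (2 + A)**2/(A + J)**2 (H(A, J) = ((A + 2)/(J + A))**2 = ((2 + A)/(A + J))**2 = (2 + A)**2/(A + J)**2)
F(M) = 15/16 + 1/(4*M) (F(M) = -75/(-80) + ((2 - 3)**2/(-3 + 5)**2)/M = -75*(-1/80) + ((-1)**2/2**2)/M = 15/16 + (1*(1/4))/M = 15/16 + 1/(4*M))
28164 + F(-70) = 28164 + (1/16)*(4 + 15*(-70))/(-70) = 28164 + (1/16)*(-1/70)*(4 - 1050) = 28164 + (1/16)*(-1/70)*(-1046) = 28164 + 523/560 = 15772363/560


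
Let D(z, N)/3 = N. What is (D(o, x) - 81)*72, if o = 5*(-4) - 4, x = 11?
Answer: -3456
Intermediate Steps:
o = -24 (o = -20 - 4 = -24)
D(z, N) = 3*N
(D(o, x) - 81)*72 = (3*11 - 81)*72 = (33 - 81)*72 = -48*72 = -3456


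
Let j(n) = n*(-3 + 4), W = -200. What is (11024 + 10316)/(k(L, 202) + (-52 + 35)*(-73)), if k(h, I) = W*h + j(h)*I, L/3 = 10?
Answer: 21340/1301 ≈ 16.403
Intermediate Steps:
L = 30 (L = 3*10 = 30)
j(n) = n (j(n) = n*1 = n)
k(h, I) = -200*h + I*h (k(h, I) = -200*h + h*I = -200*h + I*h)
(11024 + 10316)/(k(L, 202) + (-52 + 35)*(-73)) = (11024 + 10316)/(30*(-200 + 202) + (-52 + 35)*(-73)) = 21340/(30*2 - 17*(-73)) = 21340/(60 + 1241) = 21340/1301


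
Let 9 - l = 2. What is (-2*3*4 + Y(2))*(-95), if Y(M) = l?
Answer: 1615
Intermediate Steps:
l = 7 (l = 9 - 1*2 = 9 - 2 = 7)
Y(M) = 7
(-2*3*4 + Y(2))*(-95) = (-2*3*4 + 7)*(-95) = (-6*4 + 7)*(-95) = (-24 + 7)*(-95) = -17*(-95) = 1615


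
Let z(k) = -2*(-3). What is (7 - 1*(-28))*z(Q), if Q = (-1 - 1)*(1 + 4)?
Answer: 210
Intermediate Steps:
Q = -10 (Q = -2*5 = -10)
z(k) = 6
(7 - 1*(-28))*z(Q) = (7 - 1*(-28))*6 = (7 + 28)*6 = 35*6 = 210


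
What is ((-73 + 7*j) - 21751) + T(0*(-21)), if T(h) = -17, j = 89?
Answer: -21218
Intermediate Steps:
((-73 + 7*j) - 21751) + T(0*(-21)) = ((-73 + 7*89) - 21751) - 17 = ((-73 + 623) - 21751) - 17 = (550 - 21751) - 17 = -21201 - 17 = -21218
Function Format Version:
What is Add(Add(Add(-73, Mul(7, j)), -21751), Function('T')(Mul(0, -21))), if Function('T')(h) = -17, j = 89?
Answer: -21218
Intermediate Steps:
Add(Add(Add(-73, Mul(7, j)), -21751), Function('T')(Mul(0, -21))) = Add(Add(Add(-73, Mul(7, 89)), -21751), -17) = Add(Add(Add(-73, 623), -21751), -17) = Add(Add(550, -21751), -17) = Add(-21201, -17) = -21218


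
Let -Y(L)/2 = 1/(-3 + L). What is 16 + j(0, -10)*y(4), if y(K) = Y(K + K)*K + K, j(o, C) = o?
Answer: 16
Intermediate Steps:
Y(L) = -2/(-3 + L)
y(K) = K - 2*K/(-3 + 2*K) (y(K) = (-2/(-3 + (K + K)))*K + K = (-2/(-3 + 2*K))*K + K = -2*K/(-3 + 2*K) + K = K - 2*K/(-3 + 2*K))
16 + j(0, -10)*y(4) = 16 + 0*(4*(-5 + 2*4)/(-3 + 2*4)) = 16 + 0*(4*(-5 + 8)/(-3 + 8)) = 16 + 0*(4*3/5) = 16 + 0*(4*(⅕)*3) = 16 + 0*(12/5) = 16 + 0 = 16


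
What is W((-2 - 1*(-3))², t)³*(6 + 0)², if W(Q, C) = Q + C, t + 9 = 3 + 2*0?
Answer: -4500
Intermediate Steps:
t = -6 (t = -9 + (3 + 2*0) = -9 + (3 + 0) = -9 + 3 = -6)
W(Q, C) = C + Q
W((-2 - 1*(-3))², t)³*(6 + 0)² = (-6 + (-2 - 1*(-3))²)³*(6 + 0)² = (-6 + (-2 + 3)²)³*6² = (-6 + 1²)³*36 = (-6 + 1)³*36 = (-5)³*36 = -125*36 = -4500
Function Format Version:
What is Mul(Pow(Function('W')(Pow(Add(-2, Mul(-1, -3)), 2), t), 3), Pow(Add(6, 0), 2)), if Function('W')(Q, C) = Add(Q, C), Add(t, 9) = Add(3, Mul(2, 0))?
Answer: -4500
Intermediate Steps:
t = -6 (t = Add(-9, Add(3, Mul(2, 0))) = Add(-9, Add(3, 0)) = Add(-9, 3) = -6)
Function('W')(Q, C) = Add(C, Q)
Mul(Pow(Function('W')(Pow(Add(-2, Mul(-1, -3)), 2), t), 3), Pow(Add(6, 0), 2)) = Mul(Pow(Add(-6, Pow(Add(-2, Mul(-1, -3)), 2)), 3), Pow(Add(6, 0), 2)) = Mul(Pow(Add(-6, Pow(Add(-2, 3), 2)), 3), Pow(6, 2)) = Mul(Pow(Add(-6, Pow(1, 2)), 3), 36) = Mul(Pow(Add(-6, 1), 3), 36) = Mul(Pow(-5, 3), 36) = Mul(-125, 36) = -4500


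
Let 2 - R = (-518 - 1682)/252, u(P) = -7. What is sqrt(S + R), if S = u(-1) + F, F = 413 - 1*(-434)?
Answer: 2*sqrt(93793)/21 ≈ 29.167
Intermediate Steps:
F = 847 (F = 413 + 434 = 847)
R = 676/63 (R = 2 - (-518 - 1682)/252 = 2 - (-2200)/252 = 2 - 1*(-550/63) = 2 + 550/63 = 676/63 ≈ 10.730)
S = 840 (S = -7 + 847 = 840)
sqrt(S + R) = sqrt(840 + 676/63) = sqrt(53596/63) = 2*sqrt(93793)/21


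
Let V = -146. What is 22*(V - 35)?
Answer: -3982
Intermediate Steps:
22*(V - 35) = 22*(-146 - 35) = 22*(-181) = -3982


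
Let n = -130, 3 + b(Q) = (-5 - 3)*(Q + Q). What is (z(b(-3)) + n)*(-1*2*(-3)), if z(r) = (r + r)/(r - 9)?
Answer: -765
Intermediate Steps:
b(Q) = -3 - 16*Q (b(Q) = -3 + (-5 - 3)*(Q + Q) = -3 - 16*Q)
z(r) = 2*r/(-9 + r) (z(r) = (2*r)/(-9 + r) = 2*r/(-9 + r))
(z(b(-3)) + n)*(-1*2*(-3)) = (2*(-3 - 16*(-3))/(-9 + (-3 - 16*(-3))) - 130)*(-1*2*(-3)) = (2*(-3 + 48)/(-9 + (-3 + 48)) - 130)*(-2*(-3)) = (2*45/(-9 + 45) - 130)*6 = (2*45/36 - 130)*6 = (2*45*(1/36) - 130)*6 = (5/2 - 130)*6 = -255/2*6 = -765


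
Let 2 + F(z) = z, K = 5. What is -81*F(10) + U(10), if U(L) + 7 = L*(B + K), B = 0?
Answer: -605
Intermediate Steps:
U(L) = -7 + 5*L (U(L) = -7 + L*(0 + 5) = -7 + L*5 = -7 + 5*L)
F(z) = -2 + z
-81*F(10) + U(10) = -81*(-2 + 10) + (-7 + 5*10) = -81*8 + (-7 + 50) = -648 + 43 = -605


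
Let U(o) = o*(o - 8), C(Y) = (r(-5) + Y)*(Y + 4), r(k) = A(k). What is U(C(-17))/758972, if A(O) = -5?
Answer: 19877/189743 ≈ 0.10476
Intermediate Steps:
r(k) = -5
C(Y) = (-5 + Y)*(4 + Y) (C(Y) = (-5 + Y)*(Y + 4) = (-5 + Y)*(4 + Y))
U(o) = o*(-8 + o)
U(C(-17))/758972 = ((-20 + (-17)**2 - 1*(-17))*(-8 + (-20 + (-17)**2 - 1*(-17))))/758972 = ((-20 + 289 + 17)*(-8 + (-20 + 289 + 17)))*(1/758972) = (286*(-8 + 286))*(1/758972) = (286*278)*(1/758972) = 79508*(1/758972) = 19877/189743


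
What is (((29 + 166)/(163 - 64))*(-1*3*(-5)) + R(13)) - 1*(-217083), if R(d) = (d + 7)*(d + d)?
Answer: 2393958/11 ≈ 2.1763e+5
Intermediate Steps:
R(d) = 2*d*(7 + d) (R(d) = (7 + d)*(2*d) = 2*d*(7 + d))
(((29 + 166)/(163 - 64))*(-1*3*(-5)) + R(13)) - 1*(-217083) = (((29 + 166)/(163 - 64))*(-1*3*(-5)) + 2*13*(7 + 13)) - 1*(-217083) = ((195/99)*(-3*(-5)) + 2*13*20) + 217083 = ((195*(1/99))*15 + 520) + 217083 = ((65/33)*15 + 520) + 217083 = (325/11 + 520) + 217083 = 6045/11 + 217083 = 2393958/11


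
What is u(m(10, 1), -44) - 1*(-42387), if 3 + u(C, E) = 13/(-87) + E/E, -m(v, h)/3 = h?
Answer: 3687482/87 ≈ 42385.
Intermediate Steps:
m(v, h) = -3*h
u(C, E) = -187/87 (u(C, E) = -3 + (13/(-87) + E/E) = -3 + (13*(-1/87) + 1) = -3 + (-13/87 + 1) = -3 + 74/87 = -187/87)
u(m(10, 1), -44) - 1*(-42387) = -187/87 - 1*(-42387) = -187/87 + 42387 = 3687482/87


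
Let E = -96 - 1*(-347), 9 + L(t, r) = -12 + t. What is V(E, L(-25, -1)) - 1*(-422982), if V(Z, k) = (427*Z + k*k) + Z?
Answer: 532526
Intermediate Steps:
L(t, r) = -21 + t (L(t, r) = -9 + (-12 + t) = -21 + t)
E = 251 (E = -96 + 347 = 251)
V(Z, k) = k² + 428*Z (V(Z, k) = (427*Z + k²) + Z = (k² + 427*Z) + Z = k² + 428*Z)
V(E, L(-25, -1)) - 1*(-422982) = ((-21 - 25)² + 428*251) - 1*(-422982) = ((-46)² + 107428) + 422982 = (2116 + 107428) + 422982 = 109544 + 422982 = 532526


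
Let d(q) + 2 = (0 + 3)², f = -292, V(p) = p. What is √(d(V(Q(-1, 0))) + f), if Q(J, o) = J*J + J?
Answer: I*√285 ≈ 16.882*I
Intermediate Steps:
Q(J, o) = J + J² (Q(J, o) = J² + J = J + J²)
d(q) = 7 (d(q) = -2 + (0 + 3)² = -2 + 3² = -2 + 9 = 7)
√(d(V(Q(-1, 0))) + f) = √(7 - 292) = √(-285) = I*√285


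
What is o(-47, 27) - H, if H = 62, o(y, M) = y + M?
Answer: -82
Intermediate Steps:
o(y, M) = M + y
o(-47, 27) - H = (27 - 47) - 1*62 = -20 - 62 = -82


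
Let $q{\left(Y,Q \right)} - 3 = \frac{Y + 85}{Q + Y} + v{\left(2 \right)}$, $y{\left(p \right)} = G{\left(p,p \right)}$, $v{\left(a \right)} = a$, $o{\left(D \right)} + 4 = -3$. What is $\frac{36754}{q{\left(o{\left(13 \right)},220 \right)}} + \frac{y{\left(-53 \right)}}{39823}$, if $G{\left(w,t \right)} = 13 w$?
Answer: $\frac{103919209973}{15172563} \approx 6849.2$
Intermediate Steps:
$o{\left(D \right)} = -7$ ($o{\left(D \right)} = -4 - 3 = -7$)
$y{\left(p \right)} = 13 p$
$q{\left(Y,Q \right)} = 5 + \frac{85 + Y}{Q + Y}$ ($q{\left(Y,Q \right)} = 3 + \left(\frac{Y + 85}{Q + Y} + 2\right) = 3 + \left(\frac{85 + Y}{Q + Y} + 2\right) = 3 + \left(2 + \frac{85 + Y}{Q + Y}\right) = 5 + \frac{85 + Y}{Q + Y}$)
$\frac{36754}{q{\left(o{\left(13 \right)},220 \right)}} + \frac{y{\left(-53 \right)}}{39823} = \frac{36754}{\frac{1}{220 - 7} \left(85 + 5 \cdot 220 + 6 \left(-7\right)\right)} + \frac{13 \left(-53\right)}{39823} = \frac{36754}{\frac{1}{213} \left(85 + 1100 - 42\right)} - \frac{689}{39823} = \frac{36754}{\frac{1}{213} \cdot 1143} - \frac{689}{39823} = \frac{36754}{\frac{381}{71}} - \frac{689}{39823} = 36754 \cdot \frac{71}{381} - \frac{689}{39823} = \frac{2609534}{381} - \frac{689}{39823} = \frac{103919209973}{15172563}$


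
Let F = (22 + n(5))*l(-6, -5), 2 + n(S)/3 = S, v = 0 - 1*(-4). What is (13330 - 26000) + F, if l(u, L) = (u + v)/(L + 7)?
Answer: -12701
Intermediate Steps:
v = 4 (v = 0 + 4 = 4)
n(S) = -6 + 3*S
l(u, L) = (4 + u)/(7 + L) (l(u, L) = (u + 4)/(L + 7) = (4 + u)/(7 + L))
F = -31 (F = (22 + (-6 + 3*5))*((4 - 6)/(7 - 5)) = (22 + (-6 + 15))*(-2/2) = (22 + 9)*((1/2)*(-2)) = 31*(-1) = -31)
(13330 - 26000) + F = (13330 - 26000) - 31 = -12670 - 31 = -12701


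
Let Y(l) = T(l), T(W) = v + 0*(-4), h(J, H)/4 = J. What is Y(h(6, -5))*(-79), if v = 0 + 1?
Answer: -79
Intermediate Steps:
v = 1
h(J, H) = 4*J
T(W) = 1 (T(W) = 1 + 0*(-4) = 1 + 0 = 1)
Y(l) = 1
Y(h(6, -5))*(-79) = 1*(-79) = -79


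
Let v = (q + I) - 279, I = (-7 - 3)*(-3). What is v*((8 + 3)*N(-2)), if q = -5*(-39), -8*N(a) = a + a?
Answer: -297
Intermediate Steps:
N(a) = -a/4 (N(a) = -(a + a)/8 = -a/4)
I = 30 (I = -10*(-3) = 30)
q = 195
v = -54 (v = (195 + 30) - 279 = 225 - 279 = -54)
v*((8 + 3)*N(-2)) = -54*(8 + 3)*(-¼*(-2)) = -594/2 = -54*11/2 = -297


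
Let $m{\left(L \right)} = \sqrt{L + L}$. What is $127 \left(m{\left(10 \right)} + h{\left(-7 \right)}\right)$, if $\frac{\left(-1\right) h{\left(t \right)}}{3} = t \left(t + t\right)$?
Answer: $-37338 + 254 \sqrt{5} \approx -36770.0$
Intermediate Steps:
$m{\left(L \right)} = \sqrt{2} \sqrt{L}$ ($m{\left(L \right)} = \sqrt{2 L} = \sqrt{2} \sqrt{L}$)
$h{\left(t \right)} = - 6 t^{2}$ ($h{\left(t \right)} = - 3 t \left(t + t\right) = - 3 t 2 t = - 3 \cdot 2 t^{2} = - 6 t^{2}$)
$127 \left(m{\left(10 \right)} + h{\left(-7 \right)}\right) = 127 \left(\sqrt{2} \sqrt{10} - 6 \left(-7\right)^{2}\right) = 127 \left(2 \sqrt{5} - 294\right) = 127 \left(-294 + 2 \sqrt{5}\right) = -37338 + 254 \sqrt{5}$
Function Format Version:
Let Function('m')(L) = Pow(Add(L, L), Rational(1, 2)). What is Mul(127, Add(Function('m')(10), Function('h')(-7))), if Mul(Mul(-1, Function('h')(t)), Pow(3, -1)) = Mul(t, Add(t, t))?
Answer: Add(-37338, Mul(254, Pow(5, Rational(1, 2)))) ≈ -36770.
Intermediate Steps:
Function('m')(L) = Mul(Pow(2, Rational(1, 2)), Pow(L, Rational(1, 2))) (Function('m')(L) = Pow(Mul(2, L), Rational(1, 2)) = Mul(Pow(2, Rational(1, 2)), Pow(L, Rational(1, 2))))
Function('h')(t) = Mul(-6, Pow(t, 2)) (Function('h')(t) = Mul(-3, Mul(t, Add(t, t))) = Mul(-3, Mul(t, Mul(2, t))) = Mul(-3, Mul(2, Pow(t, 2))) = Mul(-6, Pow(t, 2)))
Mul(127, Add(Function('m')(10), Function('h')(-7))) = Mul(127, Add(Mul(Pow(2, Rational(1, 2)), Pow(10, Rational(1, 2))), Mul(-6, Pow(-7, 2)))) = Mul(127, Add(Mul(2, Pow(5, Rational(1, 2))), Mul(-6, 49))) = Mul(127, Add(Mul(2, Pow(5, Rational(1, 2))), -294)) = Mul(127, Add(-294, Mul(2, Pow(5, Rational(1, 2))))) = Add(-37338, Mul(254, Pow(5, Rational(1, 2))))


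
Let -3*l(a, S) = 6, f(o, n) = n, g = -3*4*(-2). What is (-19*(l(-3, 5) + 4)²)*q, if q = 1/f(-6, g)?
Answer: -19/6 ≈ -3.1667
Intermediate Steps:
g = 24 (g = -12*(-2) = 24)
l(a, S) = -2 (l(a, S) = -⅓*6 = -2)
q = 1/24 ≈ 0.041667
(-19*(l(-3, 5) + 4)²)*q = -19*(-2 + 4)²*(1/24) = -19*2²*(1/24) = -19*4*(1/24) = -76*1/24 = -19/6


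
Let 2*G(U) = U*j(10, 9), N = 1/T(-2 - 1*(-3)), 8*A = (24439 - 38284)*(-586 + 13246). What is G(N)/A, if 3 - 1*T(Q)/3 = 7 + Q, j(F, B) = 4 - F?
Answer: -2/219097125 ≈ -9.1284e-9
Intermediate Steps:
T(Q) = -12 - 3*Q (T(Q) = 9 - 3*(7 + Q) = 9 + (-21 - 3*Q) = -12 - 3*Q)
A = -43819425/2 (A = ((24439 - 38284)*(-586 + 13246))/8 = (-13845*12660)/8 = (⅛)*(-175277700) = -43819425/2 ≈ -2.1910e+7)
N = -1/15 (N = 1/(-12 - 3*(-2 - 1*(-3))) = 1/(-12 - 3*(-2 + 3)) = 1/(-12 - 3*1) = 1/(-12 - 3) = 1/(-15) = -1/15 ≈ -0.066667)
G(U) = -3*U (G(U) = (U*(4 - 1*10))/2 = (U*(4 - 10))/2 = (U*(-6))/2 = (-6*U)/2 = -3*U)
G(N)/A = (-3*(-1/15))/(-43819425/2) = (⅕)*(-2/43819425) = -2/219097125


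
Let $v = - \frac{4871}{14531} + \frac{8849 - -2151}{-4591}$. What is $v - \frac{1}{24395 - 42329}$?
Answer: $- \frac{3267575537953}{1196409797814} \approx -2.7312$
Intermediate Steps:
$v = - \frac{182203761}{66711821}$ ($v = \left(-4871\right) \frac{1}{14531} + \left(8849 + 2151\right) \left(- \frac{1}{4591}\right) = - \frac{4871}{14531} + 11000 \left(- \frac{1}{4591}\right) = - \frac{4871}{14531} - \frac{11000}{4591} = - \frac{182203761}{66711821} \approx -2.7312$)
$v - \frac{1}{24395 - 42329} = - \frac{182203761}{66711821} - \frac{1}{24395 - 42329} = - \frac{182203761}{66711821} - \frac{1}{-17934} = - \frac{182203761}{66711821} - - \frac{1}{17934} = - \frac{182203761}{66711821} + \frac{1}{17934} = - \frac{3267575537953}{1196409797814}$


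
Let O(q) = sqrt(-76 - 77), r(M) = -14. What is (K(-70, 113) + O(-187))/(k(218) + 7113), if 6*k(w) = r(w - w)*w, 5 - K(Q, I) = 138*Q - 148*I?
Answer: 79167/19813 + 9*I*sqrt(17)/19813 ≈ 3.9957 + 0.0018729*I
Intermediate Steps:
O(q) = 3*I*sqrt(17) (O(q) = sqrt(-153) = 3*I*sqrt(17))
K(Q, I) = 5 - 138*Q + 148*I (K(Q, I) = 5 - (138*Q - 148*I) = 5 - (-148*I + 138*Q) = 5 + (-138*Q + 148*I) = 5 - 138*Q + 148*I)
k(w) = -7*w/3 (k(w) = (-14*w)/6 = -7*w/3)
(K(-70, 113) + O(-187))/(k(218) + 7113) = ((5 - 138*(-70) + 148*113) + 3*I*sqrt(17))/(-7/3*218 + 7113) = ((5 + 9660 + 16724) + 3*I*sqrt(17))/(-1526/3 + 7113) = (26389 + 3*I*sqrt(17))/(19813/3) = (26389 + 3*I*sqrt(17))*(3/19813) = 79167/19813 + 9*I*sqrt(17)/19813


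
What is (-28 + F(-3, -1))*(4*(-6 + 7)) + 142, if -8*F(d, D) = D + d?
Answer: 32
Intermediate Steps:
F(d, D) = -D/8 - d/8 (F(d, D) = -(D + d)/8 = -D/8 - d/8)
(-28 + F(-3, -1))*(4*(-6 + 7)) + 142 = (-28 + (-⅛*(-1) - ⅛*(-3)))*(4*(-6 + 7)) + 142 = (-28 + (⅛ + 3/8))*(4*1) + 142 = (-28 + ½)*4 + 142 = -55/2*4 + 142 = -110 + 142 = 32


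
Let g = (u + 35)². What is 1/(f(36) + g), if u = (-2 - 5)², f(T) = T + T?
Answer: 1/7128 ≈ 0.00014029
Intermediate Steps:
f(T) = 2*T
u = 49 (u = (-7)² = 49)
g = 7056 (g = (49 + 35)² = 84² = 7056)
1/(f(36) + g) = 1/(2*36 + 7056) = 1/(72 + 7056) = 1/7128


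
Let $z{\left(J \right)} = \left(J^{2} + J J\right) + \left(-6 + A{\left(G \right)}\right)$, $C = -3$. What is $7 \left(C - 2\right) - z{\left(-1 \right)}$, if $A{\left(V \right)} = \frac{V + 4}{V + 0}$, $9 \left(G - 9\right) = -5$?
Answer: $- \frac{617}{19} \approx -32.474$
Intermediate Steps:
$G = \frac{76}{9}$ ($G = 9 + \frac{1}{9} \left(-5\right) = 9 - \frac{5}{9} = \frac{76}{9} \approx 8.4444$)
$A{\left(V \right)} = \frac{4 + V}{V}$
$z{\left(J \right)} = - \frac{86}{19} + 2 J^{2}$ ($z{\left(J \right)} = \left(J^{2} + J J\right) - \left(6 - \frac{4 + \frac{76}{9}}{\frac{76}{9}}\right) = \left(J^{2} + J^{2}\right) + \left(-6 + \frac{9}{76} \cdot \frac{112}{9}\right) = 2 J^{2} + \left(-6 + \frac{28}{19}\right) = 2 J^{2} - \frac{86}{19} = - \frac{86}{19} + 2 J^{2}$)
$7 \left(C - 2\right) - z{\left(-1 \right)} = 7 \left(-3 - 2\right) - \left(- \frac{86}{19} + 2 \left(-1\right)^{2}\right) = 7 \left(-5\right) - \left(- \frac{86}{19} + 2 \cdot 1\right) = -35 - \left(- \frac{86}{19} + 2\right) = -35 - - \frac{48}{19} = -35 + \frac{48}{19} = - \frac{617}{19}$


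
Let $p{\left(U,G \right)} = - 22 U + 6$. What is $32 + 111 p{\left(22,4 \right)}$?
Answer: $-53026$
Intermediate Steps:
$p{\left(U,G \right)} = 6 - 22 U$
$32 + 111 p{\left(22,4 \right)} = 32 + 111 \left(6 - 484\right) = 32 + 111 \left(-478\right) = 32 - 53058 = -53026$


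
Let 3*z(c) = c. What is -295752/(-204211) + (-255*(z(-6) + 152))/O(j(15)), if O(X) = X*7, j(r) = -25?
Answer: 44930442/204211 ≈ 220.02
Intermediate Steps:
z(c) = c/3
O(X) = 7*X
-295752/(-204211) + (-255*(z(-6) + 152))/O(j(15)) = -295752/(-204211) + (-255*((1/3)*(-6) + 152))/((7*(-25))) = -295752*(-1/204211) - 255*(-2 + 152)/(-175) = 295752/204211 - 255*150*(-1/175) = 295752/204211 - 38250*(-1/175) = 295752/204211 + 1530/7 = 44930442/204211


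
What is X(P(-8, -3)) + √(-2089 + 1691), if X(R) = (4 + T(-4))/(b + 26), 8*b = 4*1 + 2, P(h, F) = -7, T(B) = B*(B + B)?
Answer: 144/107 + I*√398 ≈ 1.3458 + 19.95*I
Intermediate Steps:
T(B) = 2*B² (T(B) = B*(2*B) = 2*B²)
b = ¾ (b = (4*1 + 2)/8 = (4 + 2)/8 = (⅛)*6 = ¾ ≈ 0.75000)
X(R) = 144/107 (X(R) = (4 + 2*(-4)²)/(¾ + 26) = (4 + 2*16)/(107/4) = (4 + 32)*(4/107) = 36*(4/107) = 144/107)
X(P(-8, -3)) + √(-2089 + 1691) = 144/107 + √(-2089 + 1691) = 144/107 + √(-398) = 144/107 + I*√398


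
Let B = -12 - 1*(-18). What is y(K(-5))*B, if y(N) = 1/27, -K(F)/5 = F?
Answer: 2/9 ≈ 0.22222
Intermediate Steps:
K(F) = -5*F
B = 6 (B = -12 + 18 = 6)
y(N) = 1/27
y(K(-5))*B = (1/27)*6 = 2/9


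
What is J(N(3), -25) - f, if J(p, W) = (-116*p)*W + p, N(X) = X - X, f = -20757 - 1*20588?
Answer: 41345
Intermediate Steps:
f = -41345 (f = -20757 - 20588 = -41345)
N(X) = 0
J(p, W) = p - 116*W*p (J(p, W) = -116*W*p + p = p - 116*W*p)
J(N(3), -25) - f = 0*(1 - 116*(-25)) - 1*(-41345) = 0*(1 + 2900) + 41345 = 0*2901 + 41345 = 0 + 41345 = 41345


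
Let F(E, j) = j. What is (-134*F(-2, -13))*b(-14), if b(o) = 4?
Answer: 6968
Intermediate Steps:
(-134*F(-2, -13))*b(-14) = -134*(-13)*4 = 1742*4 = 6968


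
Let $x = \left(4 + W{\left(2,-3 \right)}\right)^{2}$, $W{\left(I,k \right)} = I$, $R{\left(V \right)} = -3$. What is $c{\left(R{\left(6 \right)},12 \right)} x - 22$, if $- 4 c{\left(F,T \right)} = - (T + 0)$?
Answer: $86$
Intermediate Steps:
$c{\left(F,T \right)} = \frac{T}{4}$ ($c{\left(F,T \right)} = - \frac{\left(-1\right) \left(T + 0\right)}{4} = - \frac{\left(-1\right) T}{4} = \frac{T}{4}$)
$x = 36$ ($x = \left(4 + 2\right)^{2} = 6^{2} = 36$)
$c{\left(R{\left(6 \right)},12 \right)} x - 22 = \frac{1}{4} \cdot 12 \cdot 36 - 22 = 3 \cdot 36 - 22 = 108 - 22 = 86$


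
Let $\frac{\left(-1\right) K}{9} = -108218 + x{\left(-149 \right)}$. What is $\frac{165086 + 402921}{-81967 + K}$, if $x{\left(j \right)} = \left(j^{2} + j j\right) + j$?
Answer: $\frac{568007}{493718} \approx 1.1505$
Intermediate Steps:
$x{\left(j \right)} = j + 2 j^{2}$ ($x{\left(j \right)} = \left(j^{2} + j^{2}\right) + j = 2 j^{2} + j = j + 2 j^{2}$)
$K = 575685$ ($K = - 9 \left(-108218 - 149 \left(1 + 2 \left(-149\right)\right)\right) = - 9 \left(-108218 - 149 \left(1 - 298\right)\right) = - 9 \left(-108218 - -44253\right) = - 9 \left(-108218 + 44253\right) = \left(-9\right) \left(-63965\right) = 575685$)
$\frac{165086 + 402921}{-81967 + K} = \frac{165086 + 402921}{-81967 + 575685} = \frac{568007}{493718}$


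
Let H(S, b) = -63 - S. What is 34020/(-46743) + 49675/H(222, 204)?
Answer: -155443615/888117 ≈ -175.03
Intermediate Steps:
34020/(-46743) + 49675/H(222, 204) = 34020/(-46743) + 49675/(-63 - 1*222) = 34020*(-1/46743) + 49675/(-63 - 222) = -11340/15581 + 49675/(-285) = -11340/15581 + 49675*(-1/285) = -11340/15581 - 9935/57 = -155443615/888117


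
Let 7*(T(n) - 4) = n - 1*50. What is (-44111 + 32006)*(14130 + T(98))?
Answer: -1198225530/7 ≈ -1.7118e+8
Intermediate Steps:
T(n) = -22/7 + n/7 (T(n) = 4 + (n - 1*50)/7 = 4 + (n - 50)/7 = 4 + (-50 + n)/7 = 4 + (-50/7 + n/7) = -22/7 + n/7)
(-44111 + 32006)*(14130 + T(98)) = (-44111 + 32006)*(14130 + (-22/7 + (⅐)*98)) = -12105*(14130 + (-22/7 + 14)) = -12105*(14130 + 76/7) = -12105*98986/7 = -1198225530/7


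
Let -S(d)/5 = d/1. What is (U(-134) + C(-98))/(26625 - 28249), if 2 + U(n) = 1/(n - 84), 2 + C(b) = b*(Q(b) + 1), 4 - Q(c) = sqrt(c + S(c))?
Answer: 107693/354032 - 49*sqrt(2)/58 ≈ -0.89058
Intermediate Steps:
S(d) = -5*d (S(d) = -5*d/1 = -5*d)
Q(c) = 4 - 2*sqrt(-c) (Q(c) = 4 - sqrt(c - 5*c) = 4 - sqrt(-4*c) = 4 - 2*sqrt(-c))
C(b) = -2 + b*(5 - 2*sqrt(-b)) (C(b) = -2 + b*((4 - 2*sqrt(-b)) + 1) = -2 + b*(5 - 2*sqrt(-b)))
U(n) = -2 + 1/(-84 + n) (U(n) = -2 + 1/(n - 84) = -2 + 1/(-84 + n))
(U(-134) + C(-98))/(26625 - 28249) = ((169 - 2*(-134))/(-84 - 134) + (-2 - 98 - 2*(-98)*(-2 + sqrt(-1*(-98)))))/(26625 - 28249) = ((169 + 268)/(-218) + (-2 - 98 - 2*(-98)*(-2 + sqrt(98))))/(-1624) = (-1/218*437 + (-2 - 98 - 2*(-98)*(-2 + 7*sqrt(2))))*(-1/1624) = (-437/218 + (-2 - 98 + (-392 + 1372*sqrt(2))))*(-1/1624) = (-437/218 + (-492 + 1372*sqrt(2)))*(-1/1624) = (-107693/218 + 1372*sqrt(2))*(-1/1624) = 107693/354032 - 49*sqrt(2)/58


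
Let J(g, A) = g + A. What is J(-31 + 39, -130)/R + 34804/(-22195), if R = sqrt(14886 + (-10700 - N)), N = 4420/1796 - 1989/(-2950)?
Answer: -34804/22195 - 610*sqrt(293542187474198)/5540413489 ≈ -3.4545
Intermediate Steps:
N = 4152811/1324550 (N = 4420*(1/1796) - 1989*(-1/2950) = 1105/449 + 1989/2950 = 4152811/1324550 ≈ 3.1353)
R = sqrt(293542187474198)/264910 (R = sqrt(14886 + (-10700 - 1*4152811/1324550)) = sqrt(14886 + (-10700 - 4152811/1324550)) = sqrt(14886 - 14176837811/1324550) = sqrt(5540413489/1324550) = sqrt(293542187474198)/264910 ≈ 64.675)
J(g, A) = A + g
J(-31 + 39, -130)/R + 34804/(-22195) = (-130 + (-31 + 39))/((sqrt(293542187474198)/264910)) + 34804/(-22195) = (-130 + 8)*(5*sqrt(293542187474198)/5540413489) + 34804*(-1/22195) = -610*sqrt(293542187474198)/5540413489 - 34804/22195 = -34804/22195 - 610*sqrt(293542187474198)/5540413489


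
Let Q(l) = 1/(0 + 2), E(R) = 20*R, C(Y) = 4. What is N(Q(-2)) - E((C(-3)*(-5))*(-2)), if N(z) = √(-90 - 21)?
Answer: -800 + I*√111 ≈ -800.0 + 10.536*I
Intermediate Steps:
Q(l) = ½ (Q(l) = 1/2 = ½)
N(z) = I*√111 (N(z) = √(-111) = I*√111)
N(Q(-2)) - E((C(-3)*(-5))*(-2)) = I*√111 - 20*(4*(-5))*(-2) = I*√111 - 20*(-20*(-2)) = I*√111 - 20*40 = I*√111 - 1*800 = I*√111 - 800 = -800 + I*√111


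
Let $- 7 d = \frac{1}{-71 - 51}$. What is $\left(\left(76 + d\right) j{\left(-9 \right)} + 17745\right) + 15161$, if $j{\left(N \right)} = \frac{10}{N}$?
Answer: $\frac{42044411}{1281} \approx 32822.0$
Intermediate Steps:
$d = \frac{1}{854}$ ($d = - \frac{1}{7 \left(-71 - 51\right)} = - \frac{1}{7 \left(-122\right)} = \left(- \frac{1}{7}\right) \left(- \frac{1}{122}\right) = \frac{1}{854} \approx 0.001171$)
$\left(\left(76 + d\right) j{\left(-9 \right)} + 17745\right) + 15161 = \left(\left(76 + \frac{1}{854}\right) \frac{10}{-9} + 17745\right) + 15161 = \left(\frac{64905 \cdot 10 \left(- \frac{1}{9}\right)}{854} + 17745\right) + 15161 = \left(\frac{64905}{854} \left(- \frac{10}{9}\right) + 17745\right) + 15161 = \left(- \frac{108175}{1281} + 17745\right) + 15161 = \frac{22623170}{1281} + 15161 = \frac{42044411}{1281}$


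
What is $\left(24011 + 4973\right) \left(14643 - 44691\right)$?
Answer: $-870911232$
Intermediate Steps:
$\left(24011 + 4973\right) \left(14643 - 44691\right) = 28984 \left(-30048\right) = -870911232$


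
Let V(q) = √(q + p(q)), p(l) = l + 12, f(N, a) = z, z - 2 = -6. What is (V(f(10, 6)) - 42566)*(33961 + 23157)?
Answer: -2431170552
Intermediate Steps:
z = -4 (z = 2 - 6 = -4)
f(N, a) = -4
p(l) = 12 + l
V(q) = √(12 + 2*q) (V(q) = √(q + (12 + q)) = √(12 + 2*q))
(V(f(10, 6)) - 42566)*(33961 + 23157) = (√(12 + 2*(-4)) - 42566)*(33961 + 23157) = (√(12 - 8) - 42566)*57118 = (√4 - 42566)*57118 = (2 - 42566)*57118 = -42564*57118 = -2431170552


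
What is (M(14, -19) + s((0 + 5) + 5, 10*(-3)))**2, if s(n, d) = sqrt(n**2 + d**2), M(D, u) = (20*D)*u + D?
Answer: 28154636 - 106120*sqrt(10) ≈ 2.7819e+7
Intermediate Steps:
M(D, u) = D + 20*D*u (M(D, u) = 20*D*u + D = D + 20*D*u)
s(n, d) = sqrt(d**2 + n**2)
(M(14, -19) + s((0 + 5) + 5, 10*(-3)))**2 = (14*(1 + 20*(-19)) + sqrt((10*(-3))**2 + ((0 + 5) + 5)**2))**2 = (14*(1 - 380) + sqrt((-30)**2 + (5 + 5)**2))**2 = (14*(-379) + sqrt(900 + 10**2))**2 = (-5306 + sqrt(900 + 100))**2 = (-5306 + sqrt(1000))**2 = (-5306 + 10*sqrt(10))**2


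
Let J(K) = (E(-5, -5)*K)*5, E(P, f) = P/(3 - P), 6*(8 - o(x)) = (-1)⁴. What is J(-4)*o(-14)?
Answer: 1175/12 ≈ 97.917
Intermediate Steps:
o(x) = 47/6 (o(x) = 8 - ⅙*(-1)⁴ = 8 - ⅙*1 = 8 - ⅙ = 47/6)
J(K) = -25*K/8 (J(K) = ((-1*(-5)/(-3 - 5))*K)*5 = ((-1*(-5)/(-8))*K)*5 = ((-1*(-5)*(-⅛))*K)*5 = -5*K/8*5 = -25*K/8)
J(-4)*o(-14) = -25/8*(-4)*(47/6) = (25/2)*(47/6) = 1175/12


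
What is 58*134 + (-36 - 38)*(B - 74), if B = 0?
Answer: 13248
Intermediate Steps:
58*134 + (-36 - 38)*(B - 74) = 58*134 + (-36 - 38)*(0 - 74) = 7772 - 74*(-74) = 7772 + 5476 = 13248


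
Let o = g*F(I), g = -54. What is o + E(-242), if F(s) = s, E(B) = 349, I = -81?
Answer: 4723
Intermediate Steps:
o = 4374 (o = -54*(-81) = 4374)
o + E(-242) = 4374 + 349 = 4723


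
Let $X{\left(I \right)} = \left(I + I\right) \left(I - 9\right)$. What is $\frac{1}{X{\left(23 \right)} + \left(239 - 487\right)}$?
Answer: $\frac{1}{396} \approx 0.0025253$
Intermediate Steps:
$X{\left(I \right)} = 2 I \left(-9 + I\right)$
$\frac{1}{X{\left(23 \right)} + \left(239 - 487\right)} = \frac{1}{2 \cdot 23 \left(-9 + 23\right) + \left(239 - 487\right)} = \frac{1}{2 \cdot 23 \cdot 14 + \left(239 - 487\right)} = \frac{1}{644 - 248} = \frac{1}{396}$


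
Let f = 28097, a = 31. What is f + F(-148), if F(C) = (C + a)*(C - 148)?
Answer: 62729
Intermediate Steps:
F(C) = (-148 + C)*(31 + C) (F(C) = (C + 31)*(C - 148) = (31 + C)*(-148 + C) = (-148 + C)*(31 + C))
f + F(-148) = 28097 + (-4588 + (-148)² - 117*(-148)) = 28097 + (-4588 + 21904 + 17316) = 28097 + 34632 = 62729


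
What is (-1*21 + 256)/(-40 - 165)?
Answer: -47/41 ≈ -1.1463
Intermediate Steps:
(-1*21 + 256)/(-40 - 165) = (-21 + 256)/(-205) = 235*(-1/205) = -47/41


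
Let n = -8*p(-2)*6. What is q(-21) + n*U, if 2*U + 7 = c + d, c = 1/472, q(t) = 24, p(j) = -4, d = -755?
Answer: -4314540/59 ≈ -73128.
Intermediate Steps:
c = 1/472 ≈ 0.0021186
n = 192 (n = -8*(-4)*6 = 32*6 = 192)
U = -359663/944 (U = -7/2 + (1/472 - 755)/2 = -7/2 + (½)*(-356359/472) = -7/2 - 356359/944 = -359663/944 ≈ -381.00)
q(-21) + n*U = 24 + 192*(-359663/944) = 24 - 4315956/59 = -4314540/59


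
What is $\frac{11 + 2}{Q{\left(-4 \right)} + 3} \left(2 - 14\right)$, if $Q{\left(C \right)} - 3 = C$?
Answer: $-78$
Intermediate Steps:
$Q{\left(C \right)} = 3 + C$
$\frac{11 + 2}{Q{\left(-4 \right)} + 3} \left(2 - 14\right) = \frac{11 + 2}{\left(3 - 4\right) + 3} \left(2 - 14\right) = \frac{13}{-1 + 3} \left(-12\right) = \frac{13}{2} \left(-12\right) = -78$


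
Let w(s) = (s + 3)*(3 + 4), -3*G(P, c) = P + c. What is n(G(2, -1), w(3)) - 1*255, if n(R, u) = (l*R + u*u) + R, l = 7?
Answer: 4519/3 ≈ 1506.3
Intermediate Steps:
G(P, c) = -P/3 - c/3 (G(P, c) = -(P + c)/3 = -P/3 - c/3)
w(s) = 21 + 7*s (w(s) = (3 + s)*7 = 21 + 7*s)
n(R, u) = u² + 8*R (n(R, u) = (7*R + u*u) + R = (7*R + u²) + R = (u² + 7*R) + R = u² + 8*R)
n(G(2, -1), w(3)) - 1*255 = ((21 + 7*3)² + 8*(-⅓*2 - ⅓*(-1))) - 1*255 = ((21 + 21)² + 8*(-⅔ + ⅓)) - 255 = (42² + 8*(-⅓)) - 255 = (1764 - 8/3) - 255 = 5284/3 - 255 = 4519/3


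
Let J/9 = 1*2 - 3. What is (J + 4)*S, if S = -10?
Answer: 50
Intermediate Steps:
J = -9 (J = 9*(1*2 - 3) = 9*(2 - 3) = 9*(-1) = -9)
(J + 4)*S = (-9 + 4)*(-10) = -5*(-10) = 50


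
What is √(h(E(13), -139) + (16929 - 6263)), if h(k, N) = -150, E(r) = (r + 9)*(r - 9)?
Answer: 2*√2629 ≈ 102.55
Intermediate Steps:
E(r) = (-9 + r)*(9 + r) (E(r) = (9 + r)*(-9 + r) = (-9 + r)*(9 + r))
√(h(E(13), -139) + (16929 - 6263)) = √(-150 + (16929 - 6263)) = √(-150 + 10666) = √10516 = 2*√2629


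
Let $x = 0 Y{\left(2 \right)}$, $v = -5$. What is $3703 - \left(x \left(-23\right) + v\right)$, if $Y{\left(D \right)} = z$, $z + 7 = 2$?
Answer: $3708$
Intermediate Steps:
$z = -5$ ($z = -7 + 2 = -5$)
$Y{\left(D \right)} = -5$
$x = 0$ ($x = 0 \left(-5\right) = 0$)
$3703 - \left(x \left(-23\right) + v\right) = 3703 - \left(0 \left(-23\right) - 5\right) = 3703 - \left(0 - 5\right) = 3703 - -5 = 3703 + 5 = 3708$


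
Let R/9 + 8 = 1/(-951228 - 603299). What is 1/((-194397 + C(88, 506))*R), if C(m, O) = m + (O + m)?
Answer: 1554527/21681735985395 ≈ 7.1698e-8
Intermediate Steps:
R = -111925953/1554527 (R = -72 + 9/(-951228 - 603299) = -72 + 9/(-1554527) = -72 + 9*(-1/1554527) = -72 - 9/1554527 = -111925953/1554527 ≈ -72.000)
C(m, O) = O + 2*m
1/((-194397 + C(88, 506))*R) = 1/((-194397 + (506 + 2*88))*(-111925953/1554527)) = -1554527/111925953/(-194397 + (506 + 176)) = -1554527/111925953/(-194397 + 682) = -1554527/111925953/(-193715) = -1/193715*(-1554527/111925953) = 1554527/21681735985395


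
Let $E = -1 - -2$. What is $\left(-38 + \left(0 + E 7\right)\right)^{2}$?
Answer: $961$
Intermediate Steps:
$E = 1$ ($E = -1 + 2 = 1$)
$\left(-38 + \left(0 + E 7\right)\right)^{2} = \left(-38 + \left(0 + 1 \cdot 7\right)\right)^{2} = \left(-38 + \left(0 + 7\right)\right)^{2} = \left(-38 + 7\right)^{2} = \left(-31\right)^{2} = 961$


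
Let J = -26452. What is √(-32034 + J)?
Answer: I*√58486 ≈ 241.84*I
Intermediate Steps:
√(-32034 + J) = √(-32034 - 26452) = √(-58486) = I*√58486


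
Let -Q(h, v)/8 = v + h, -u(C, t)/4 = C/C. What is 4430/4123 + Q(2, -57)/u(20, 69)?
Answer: -449100/4123 ≈ -108.93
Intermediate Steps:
u(C, t) = -4 (u(C, t) = -4*C/C = -4*1 = -4)
Q(h, v) = -8*h - 8*v (Q(h, v) = -8*(v + h) = -8*(h + v) = -8*h - 8*v)
4430/4123 + Q(2, -57)/u(20, 69) = 4430/4123 + (-8*2 - 8*(-57))/(-4) = 4430*(1/4123) + (-16 + 456)*(-1/4) = 4430/4123 + 440*(-1/4) = 4430/4123 - 110 = -449100/4123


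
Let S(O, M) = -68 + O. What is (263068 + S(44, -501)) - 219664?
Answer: 43380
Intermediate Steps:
(263068 + S(44, -501)) - 219664 = (263068 + (-68 + 44)) - 219664 = (263068 - 24) - 219664 = 263044 - 219664 = 43380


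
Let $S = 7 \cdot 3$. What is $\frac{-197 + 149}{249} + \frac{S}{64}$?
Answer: $\frac{719}{5312} \approx 0.13535$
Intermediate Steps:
$S = 21$
$\frac{-197 + 149}{249} + \frac{S}{64} = \frac{-197 + 149}{249} + \frac{21}{64} = \left(-48\right) \frac{1}{249} + 21 \cdot \frac{1}{64} = - \frac{16}{83} + \frac{21}{64} = \frac{719}{5312}$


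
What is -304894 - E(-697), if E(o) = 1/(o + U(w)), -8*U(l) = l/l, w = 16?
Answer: -1700393830/5577 ≈ -3.0489e+5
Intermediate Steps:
U(l) = -1/8 (U(l) = -l/(8*l) = -1/8*1 = -1/8)
E(o) = 1/(-1/8 + o) (E(o) = 1/(o - 1/8) = 1/(-1/8 + o))
-304894 - E(-697) = -304894 - 8/(-1 + 8*(-697)) = -304894 - 8/(-1 - 5576) = -304894 - 8/(-5577) = -304894 - 8*(-1)/5577 = -304894 - 1*(-8/5577) = -304894 + 8/5577 = -1700393830/5577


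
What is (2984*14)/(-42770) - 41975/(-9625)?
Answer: 796101/235235 ≈ 3.3843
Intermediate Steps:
(2984*14)/(-42770) - 41975/(-9625) = 41776*(-1/42770) - 41975*(-1/9625) = -2984/3055 + 1679/385 = 796101/235235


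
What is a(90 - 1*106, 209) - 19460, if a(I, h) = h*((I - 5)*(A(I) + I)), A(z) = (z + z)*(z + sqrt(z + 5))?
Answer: -2196404 + 140448*I*sqrt(11) ≈ -2.1964e+6 + 4.6581e+5*I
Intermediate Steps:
A(z) = 2*z*(z + sqrt(5 + z)) (A(z) = (2*z)*(z + sqrt(5 + z)) = 2*z*(z + sqrt(5 + z)))
a(I, h) = h*(-5 + I)*(I + 2*I*(I + sqrt(5 + I))) (a(I, h) = h*((I - 5)*(2*I*(I + sqrt(5 + I)) + I)) = h*((-5 + I)*(I + 2*I*(I + sqrt(5 + I)))) = h*(-5 + I)*(I + 2*I*(I + sqrt(5 + I))))
a(90 - 1*106, 209) - 19460 = (90 - 1*106)*209*(-5 - 10*sqrt(5 + (90 - 1*106)) - 9*(90 - 1*106) + 2*(90 - 1*106)*((90 - 1*106) + sqrt(5 + (90 - 1*106)))) - 19460 = (90 - 106)*209*(-5 - 10*sqrt(5 + (90 - 106)) - 9*(90 - 106) + 2*(90 - 106)*((90 - 106) + sqrt(5 + (90 - 106)))) - 19460 = -16*209*(-5 - 10*sqrt(5 - 16) - 9*(-16) + 2*(-16)*(-16 + sqrt(5 - 16))) - 19460 = -16*209*(-5 - 10*I*sqrt(11) + 144 + 2*(-16)*(-16 + sqrt(-11))) - 19460 = -16*209*(-5 - 10*I*sqrt(11) + 144 + 2*(-16)*(-16 + I*sqrt(11))) - 19460 = -16*209*(-5 - 10*I*sqrt(11) + 144 + (512 - 32*I*sqrt(11))) - 19460 = -16*209*(651 - 42*I*sqrt(11)) - 19460 = (-2176944 + 140448*I*sqrt(11)) - 19460 = -2196404 + 140448*I*sqrt(11)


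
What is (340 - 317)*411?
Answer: 9453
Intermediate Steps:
(340 - 317)*411 = 23*411 = 9453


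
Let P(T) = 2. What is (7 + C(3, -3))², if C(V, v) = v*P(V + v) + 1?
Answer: 4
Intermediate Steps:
C(V, v) = 1 + 2*v (C(V, v) = v*2 + 1 = 2*v + 1 = 1 + 2*v)
(7 + C(3, -3))² = (7 + (1 + 2*(-3)))² = (7 + (1 - 6))² = (7 - 5)² = 2² = 4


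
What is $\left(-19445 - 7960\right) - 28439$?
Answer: $-55844$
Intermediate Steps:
$\left(-19445 - 7960\right) - 28439 = -27405 - 28439 = -55844$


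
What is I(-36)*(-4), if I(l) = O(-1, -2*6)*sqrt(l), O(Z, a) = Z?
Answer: 24*I ≈ 24.0*I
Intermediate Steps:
I(l) = -sqrt(l)
I(-36)*(-4) = -sqrt(-36)*(-4) = -6*I*(-4) = 24*I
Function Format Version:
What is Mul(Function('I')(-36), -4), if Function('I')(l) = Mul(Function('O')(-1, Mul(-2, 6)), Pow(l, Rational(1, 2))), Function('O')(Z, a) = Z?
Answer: Mul(24, I) ≈ Mul(24.000, I)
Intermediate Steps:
Function('I')(l) = Mul(-1, Pow(l, Rational(1, 2)))
Mul(Function('I')(-36), -4) = Mul(Mul(-1, Pow(-36, Rational(1, 2))), -4) = Mul(Mul(-1, Mul(6, I)), -4) = Mul(Mul(-6, I), -4) = Mul(24, I)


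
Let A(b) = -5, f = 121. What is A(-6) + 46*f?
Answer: 5561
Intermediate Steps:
A(-6) + 46*f = -5 + 46*121 = -5 + 5566 = 5561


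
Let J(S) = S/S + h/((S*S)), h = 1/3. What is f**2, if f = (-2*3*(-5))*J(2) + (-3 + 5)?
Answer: 4761/4 ≈ 1190.3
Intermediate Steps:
h = 1/3 ≈ 0.33333
J(S) = 1 + 1/(3*S**2) (J(S) = S/S + 1/(3*((S*S))) = 1 + 1/(3*(S**2)) = 1 + 1/(3*S**2))
f = 69/2 (f = (-2*3*(-5))*(1 + (1/3)/2**2) + (-3 + 5) = (-6*(-5))*(1 + (1/3)*(1/4)) + 2 = 30*(1 + 1/12) + 2 = 30*(13/12) + 2 = 65/2 + 2 = 69/2 ≈ 34.500)
f**2 = (69/2)**2 = 4761/4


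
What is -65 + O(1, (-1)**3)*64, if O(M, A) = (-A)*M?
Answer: -1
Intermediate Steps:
O(M, A) = -A*M
-65 + O(1, (-1)**3)*64 = -65 - 1*(-1)**3*1*64 = -65 - 1*(-1)*1*64 = -65 + 1*64 = -65 + 64 = -1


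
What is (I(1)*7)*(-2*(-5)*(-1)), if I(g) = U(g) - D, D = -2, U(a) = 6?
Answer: -560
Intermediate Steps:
I(g) = 8 (I(g) = 6 - 1*(-2) = 6 + 2 = 8)
(I(1)*7)*(-2*(-5)*(-1)) = (8*7)*(-2*(-5)*(-1)) = 56*(10*(-1)) = 56*(-10) = -560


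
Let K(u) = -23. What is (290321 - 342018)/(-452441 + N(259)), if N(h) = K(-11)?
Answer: 51697/452464 ≈ 0.11426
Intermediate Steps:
N(h) = -23
(290321 - 342018)/(-452441 + N(259)) = (290321 - 342018)/(-452441 - 23) = -51697/(-452464) = -51697*(-1/452464) = 51697/452464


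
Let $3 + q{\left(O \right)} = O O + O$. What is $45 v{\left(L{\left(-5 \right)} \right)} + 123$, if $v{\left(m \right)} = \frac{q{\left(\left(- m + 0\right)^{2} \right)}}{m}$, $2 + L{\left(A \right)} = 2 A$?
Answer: $- \frac{312663}{4} \approx -78166.0$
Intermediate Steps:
$q{\left(O \right)} = -3 + O + O^{2}$ ($q{\left(O \right)} = -3 + \left(O O + O\right) = -3 + \left(O^{2} + O\right) = -3 + \left(O + O^{2}\right) = -3 + O + O^{2}$)
$L{\left(A \right)} = -2 + 2 A$
$v{\left(m \right)} = \frac{-3 + m^{2} + m^{4}}{m}$ ($v{\left(m \right)} = \frac{-3 + \left(- m + 0\right)^{2} + \left(\left(- m + 0\right)^{2}\right)^{2}}{m} = \frac{-3 + \left(- m\right)^{2} + \left(\left(- m\right)^{2}\right)^{2}}{m} = \frac{-3 + m^{2} + \left(m^{2}\right)^{2}}{m} = \frac{-3 + m^{2} + m^{4}}{m}$)
$45 v{\left(L{\left(-5 \right)} \right)} + 123 = 45 \left(\left(-2 + 2 \left(-5\right)\right) + \left(-2 + 2 \left(-5\right)\right)^{3} - \frac{3}{-2 + 2 \left(-5\right)}\right) + 123 = 45 \left(\left(-2 - 10\right) + \left(-2 - 10\right)^{3} - \frac{3}{-2 - 10}\right) + 123 = 45 \left(-12 + \left(-12\right)^{3} - \frac{3}{-12}\right) + 123 = 45 \left(-12 - 1728 - - \frac{1}{4}\right) + 123 = 45 \left(-12 - 1728 + \frac{1}{4}\right) + 123 = 45 \left(- \frac{6959}{4}\right) + 123 = - \frac{313155}{4} + 123 = - \frac{312663}{4}$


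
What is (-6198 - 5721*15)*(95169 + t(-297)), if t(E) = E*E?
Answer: -16873159914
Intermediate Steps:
t(E) = E²
(-6198 - 5721*15)*(95169 + t(-297)) = (-6198 - 5721*15)*(95169 + (-297)²) = (-6198 - 85815)*(95169 + 88209) = -92013*183378 = -16873159914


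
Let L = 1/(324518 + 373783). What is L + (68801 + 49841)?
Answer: 82847827243/698301 ≈ 1.1864e+5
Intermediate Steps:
L = 1/698301 ≈ 1.4320e-6
L + (68801 + 49841) = 1/698301 + (68801 + 49841) = 1/698301 + 118642 = 82847827243/698301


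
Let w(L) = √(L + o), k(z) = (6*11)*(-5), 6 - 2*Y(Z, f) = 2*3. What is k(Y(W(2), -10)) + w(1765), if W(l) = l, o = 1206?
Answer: -330 + √2971 ≈ -275.49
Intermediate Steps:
Y(Z, f) = 0 (Y(Z, f) = 3 - 3 = 0)
k(z) = -330 (k(z) = 66*(-5) = -330)
w(L) = √(1206 + L) (w(L) = √(L + 1206) = √(1206 + L))
k(Y(W(2), -10)) + w(1765) = -330 + √(1206 + 1765) = -330 + √2971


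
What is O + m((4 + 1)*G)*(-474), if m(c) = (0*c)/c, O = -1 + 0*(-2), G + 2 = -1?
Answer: -1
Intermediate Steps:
G = -3 (G = -2 - 1 = -3)
O = -1 (O = -1 + 0 = -1)
m(c) = 0 (m(c) = 0/c = 0)
O + m((4 + 1)*G)*(-474) = -1 + 0*(-474) = -1 + 0 = -1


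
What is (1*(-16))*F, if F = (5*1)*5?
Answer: -400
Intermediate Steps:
F = 25 (F = 5*5 = 25)
(1*(-16))*F = (1*(-16))*25 = -16*25 = -400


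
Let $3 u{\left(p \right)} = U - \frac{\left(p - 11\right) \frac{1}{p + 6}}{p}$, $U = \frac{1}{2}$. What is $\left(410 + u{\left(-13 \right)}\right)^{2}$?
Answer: $\frac{50175552001}{298116} \approx 1.6831 \cdot 10^{5}$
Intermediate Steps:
$U = \frac{1}{2} \approx 0.5$
$u{\left(p \right)} = \frac{1}{6} - \frac{-11 + p}{3 p \left(6 + p\right)}$ ($u{\left(p \right)} = \frac{\frac{1}{2} - \frac{\left(p - 11\right) \frac{1}{p + 6}}{p}}{3} = \frac{\frac{1}{2} - \frac{\left(-11 + p\right) \frac{1}{6 + p}}{p}}{3} = \frac{\frac{1}{2} - \frac{\frac{1}{6 + p} \left(-11 + p\right)}{p}}{3} = \frac{\frac{1}{2} - \frac{-11 + p}{p \left(6 + p\right)}}{3} = \frac{1}{6} - \frac{-11 + p}{3 p \left(6 + p\right)}$)
$\left(410 + u{\left(-13 \right)}\right)^{2} = \left(410 + \frac{22 + \left(-13\right)^{2} + 4 \left(-13\right)}{6 \left(-13\right) \left(6 - 13\right)}\right)^{2} = \left(410 + \frac{1}{6} \left(- \frac{1}{13}\right) \frac{1}{-7} \left(22 + 169 - 52\right)\right)^{2} = \left(410 + \frac{1}{6} \left(- \frac{1}{13}\right) \left(- \frac{1}{7}\right) 139\right)^{2} = \left(410 + \frac{139}{546}\right)^{2} = \left(\frac{223999}{546}\right)^{2} = \frac{50175552001}{298116}$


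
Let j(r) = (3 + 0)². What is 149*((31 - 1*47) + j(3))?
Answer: -1043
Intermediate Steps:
j(r) = 9 (j(r) = 3² = 9)
149*((31 - 1*47) + j(3)) = 149*((31 - 1*47) + 9) = 149*((31 - 47) + 9) = 149*(-16 + 9) = 149*(-7) = -1043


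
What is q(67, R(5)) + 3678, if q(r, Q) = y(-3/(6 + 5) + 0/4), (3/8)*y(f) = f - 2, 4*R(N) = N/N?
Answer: 121174/33 ≈ 3671.9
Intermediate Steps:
R(N) = ¼ (R(N) = (N/N)/4 = (¼)*1 = ¼)
y(f) = -16/3 + 8*f/3 (y(f) = 8*(f - 2)/3 = 8*(-2 + f)/3 = -16/3 + 8*f/3)
q(r, Q) = -200/33 (q(r, Q) = -16/3 + 8*(-3/(6 + 5) + 0/4)/3 = -16/3 + 8*(-3/11 + 0*(¼))/3 = -16/3 + 8*(-3*1/11 + 0)/3 = -16/3 + 8*(-3/11 + 0)/3 = -16/3 + (8/3)*(-3/11) = -16/3 - 8/11 = -200/33)
q(67, R(5)) + 3678 = -200/33 + 3678 = 121174/33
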